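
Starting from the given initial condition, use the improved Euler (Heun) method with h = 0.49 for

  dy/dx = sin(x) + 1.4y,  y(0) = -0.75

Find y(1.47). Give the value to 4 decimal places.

-3.5423

Heun: k1 = f(x_n, y_n); k2 = f(x_n + h, y_n + h·k1); y_{n+1} = y_n + (h/2)·(k1 + k2).
x=0.000000, y=-0.750000:
  k1 = f(0.000000, -0.750000) = -1.050000
  k2 = f(0.490000, -1.264500) = -1.299674
  y ← -0.750000 + (0.49/2)·(-1.050000 + (-1.299674)) = -1.325670
x=0.490000, y=-1.325670:
  k1 = f(0.490000, -1.325670) = -1.385312
  k2 = f(0.980000, -2.004473) = -1.975765
  y ← -1.325670 + (0.49/2)·(-1.385312 + (-1.975765)) = -2.149134
x=0.980000, y=-2.149134:
  k1 = f(0.980000, -2.149134) = -2.178290
  k2 = f(1.470000, -3.216496) = -3.508171
  y ← -2.149134 + (0.49/2)·(-2.178290 + (-3.508171)) = -3.542317
y(1.47) ≈ -3.5423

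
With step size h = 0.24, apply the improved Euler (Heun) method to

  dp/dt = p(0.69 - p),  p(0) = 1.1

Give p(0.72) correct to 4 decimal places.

Heun: k1 = f(t_n, p_n); k2 = f(t_n + h, p_n + h·k1); p_{n+1} = p_n + (h/2)·(k1 + k2).
t=0.000000, p=1.100000:
  k1 = f(0.000000, 1.100000) = -0.451000
  k2 = f(0.240000, 0.991760) = -0.299273
  p ← 1.100000 + (0.24/2)·(-0.451000 + (-0.299273)) = 1.009967
t=0.240000, p=1.009967:
  k1 = f(0.240000, 1.009967) = -0.323156
  k2 = f(0.480000, 0.932410) = -0.226025
  p ← 1.009967 + (0.24/2)·(-0.323156 + (-0.226025)) = 0.944065
t=0.480000, p=0.944065:
  k1 = f(0.480000, 0.944065) = -0.239854
  k2 = f(0.720000, 0.886500) = -0.174198
  p ← 0.944065 + (0.24/2)·(-0.239854 + (-0.174198)) = 0.894379
p(0.72) ≈ 0.8944

0.8944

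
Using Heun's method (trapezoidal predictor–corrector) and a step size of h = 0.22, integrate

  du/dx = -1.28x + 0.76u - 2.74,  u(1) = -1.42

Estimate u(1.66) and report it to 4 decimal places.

Heun: k1 = f(x_n, u_n); k2 = f(x_n + h, u_n + h·k1); u_{n+1} = u_n + (h/2)·(k1 + k2).
x=1.000000, u=-1.420000:
  k1 = f(1.000000, -1.420000) = -5.099200
  k2 = f(1.220000, -2.541824) = -6.233386
  u ← -1.420000 + (0.22/2)·(-5.099200 + (-6.233386)) = -2.666584
x=1.220000, u=-2.666584:
  k1 = f(1.220000, -2.666584) = -6.328204
  k2 = f(1.440000, -4.058789) = -7.667880
  u ← -2.666584 + (0.22/2)·(-6.328204 + (-7.667880)) = -4.206154
x=1.440000, u=-4.206154:
  k1 = f(1.440000, -4.206154) = -7.779877
  k2 = f(1.660000, -5.917727) = -9.362272
  u ← -4.206154 + (0.22/2)·(-7.779877 + (-9.362272)) = -6.091790
u(1.66) ≈ -6.0918

-6.0918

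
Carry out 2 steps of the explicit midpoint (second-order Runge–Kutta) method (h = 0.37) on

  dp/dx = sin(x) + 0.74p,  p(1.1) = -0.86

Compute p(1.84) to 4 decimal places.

Midpoint: k1 = f(x_n, p_n); k2 = f(x_n + h/2, p_n + (h/2)·k1); p_{n+1} = p_n + h·k2.
x=1.100000, p=-0.860000:
  k1 = f(1.100000, -0.860000) = 0.254807
  k2 = f(1.285000, -0.812861) = 0.357921
  p ← -0.860000 + 0.37·0.357921 = -0.727569
x=1.470000, p=-0.727569:
  k1 = f(1.470000, -0.727569) = 0.456523
  k2 = f(1.655000, -0.643113) = 0.520554
  p ← -0.727569 + 0.37·0.520554 = -0.534965
p(1.84) ≈ -0.5350

-0.5350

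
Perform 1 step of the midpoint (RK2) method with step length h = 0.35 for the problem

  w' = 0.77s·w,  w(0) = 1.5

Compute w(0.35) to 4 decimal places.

1.5707

Midpoint: k1 = f(s_n, w_n); k2 = f(s_n + h/2, w_n + (h/2)·k1); w_{n+1} = w_n + h·k2.
s=0.000000, w=1.500000:
  k1 = f(0.000000, 1.500000) = 0.000000
  k2 = f(0.175000, 1.500000) = 0.202125
  w ← 1.500000 + 0.35·0.202125 = 1.570744
w(0.35) ≈ 1.5707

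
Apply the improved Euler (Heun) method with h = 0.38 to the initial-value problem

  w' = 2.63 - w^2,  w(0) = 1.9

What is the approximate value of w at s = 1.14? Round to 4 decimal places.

1.6635

Heun: k1 = f(s_n, w_n); k2 = f(s_n + h, w_n + h·k1); w_{n+1} = w_n + (h/2)·(k1 + k2).
s=0.000000, w=1.900000:
  k1 = f(0.000000, 1.900000) = -0.980000
  k2 = f(0.380000, 1.527600) = 0.296438
  w ← 1.900000 + (0.38/2)·(-0.980000 + 0.296438) = 1.770123
s=0.380000, w=1.770123:
  k1 = f(0.380000, 1.770123) = -0.503336
  k2 = f(0.760000, 1.578855) = 0.137215
  w ← 1.770123 + (0.38/2)·(-0.503336 + 0.137215) = 1.700560
s=0.760000, w=1.700560:
  k1 = f(0.760000, 1.700560) = -0.261905
  k2 = f(1.140000, 1.601036) = 0.066683
  w ← 1.700560 + (0.38/2)·(-0.261905 + 0.066683) = 1.663468
w(1.14) ≈ 1.6635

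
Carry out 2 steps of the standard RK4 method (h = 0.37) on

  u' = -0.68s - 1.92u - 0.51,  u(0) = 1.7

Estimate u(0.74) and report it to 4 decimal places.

RK4: k1 = f(s_n, u_n); k2 = f(s_n + h/2, u_n + (h/2)·k1); k3 = f(s_n + h/2, u_n + (h/2)·k2); k4 = f(s_n + h, u_n + h·k3); u_{n+1} = u_n + (h/6)·(k1 + 2k2 + 2k3 + k4).
s=0.000000, u=1.700000:
  k1 = f(0.000000, 1.700000) = -3.774000
  k2 = f(0.185000, 1.001810) = -2.559275
  k3 = f(0.185000, 1.226534) = -2.990745
  k4 = f(0.370000, 0.593424) = -1.900974
  u ← 1.700000 + (0.37/6)·(k1 + 2k2 + 2k3 + k4) = 0.665541
s=0.370000, u=0.665541:
  k1 = f(0.370000, 0.665541) = -2.039438
  k2 = f(0.555000, 0.288245) = -1.440830
  k3 = f(0.555000, 0.398987) = -1.653455
  k4 = f(0.740000, 0.053762) = -1.116423
  u ← 0.665541 + (0.37/6)·(k1 + 2k2 + 2k3 + k4) = 0.089301
u(0.74) ≈ 0.0893

0.0893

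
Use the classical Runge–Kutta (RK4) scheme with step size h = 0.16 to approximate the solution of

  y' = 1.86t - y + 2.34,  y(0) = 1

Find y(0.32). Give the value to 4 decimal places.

1.4528

RK4: k1 = f(t_n, y_n); k2 = f(t_n + h/2, y_n + (h/2)·k1); k3 = f(t_n + h/2, y_n + (h/2)·k2); k4 = f(t_n + h, y_n + h·k3); y_{n+1} = y_n + (h/6)·(k1 + 2k2 + 2k3 + k4).
t=0.000000, y=1.000000:
  k1 = f(0.000000, 1.000000) = 1.340000
  k2 = f(0.080000, 1.107200) = 1.381600
  k3 = f(0.080000, 1.110528) = 1.378272
  k4 = f(0.160000, 1.220524) = 1.417076
  y ← 1.000000 + (0.16/6)·(k1 + 2k2 + 2k3 + k4) = 1.220715
t=0.160000, y=1.220715:
  k1 = f(0.160000, 1.220715) = 1.416885
  k2 = f(0.240000, 1.334066) = 1.452334
  k3 = f(0.240000, 1.336902) = 1.449498
  k4 = f(0.320000, 1.452635) = 1.482565
  y ← 1.220715 + (0.16/6)·(k1 + 2k2 + 2k3 + k4) = 1.452798
y(0.32) ≈ 1.4528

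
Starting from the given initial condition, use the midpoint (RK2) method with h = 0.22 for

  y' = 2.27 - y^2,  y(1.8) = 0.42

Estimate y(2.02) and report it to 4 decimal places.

Midpoint: k1 = f(s_n, y_n); k2 = f(s_n + h/2, y_n + (h/2)·k1); y_{n+1} = y_n + h·k2.
s=1.800000, y=0.420000:
  k1 = f(1.800000, 0.420000) = 2.093600
  k2 = f(1.910000, 0.650296) = 1.847115
  y ← 0.420000 + 0.22·1.847115 = 0.826365
y(2.02) ≈ 0.8264

0.8264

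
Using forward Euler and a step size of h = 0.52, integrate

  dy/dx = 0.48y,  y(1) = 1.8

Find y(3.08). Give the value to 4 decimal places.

4.3889

Euler: y_{n+1} = y_n + h·f(x_n, y_n).
x=1.000000, y=1.800000: f=0.864000 → y ← 1.800000 + 0.52·0.864000 = 2.249280
x=1.520000, y=2.249280: f=1.079654 → y ← 2.249280 + 0.52·1.079654 = 2.810700
x=2.040000, y=2.810700: f=1.349136 → y ← 2.810700 + 0.52·1.349136 = 3.512251
x=2.560000, y=3.512251: f=1.685881 → y ← 3.512251 + 0.52·1.685881 = 4.388909
y(3.08) ≈ 4.3889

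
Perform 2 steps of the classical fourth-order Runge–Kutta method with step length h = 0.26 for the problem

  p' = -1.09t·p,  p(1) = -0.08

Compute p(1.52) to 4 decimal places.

RK4: k1 = f(t_n, p_n); k2 = f(t_n + h/2, p_n + (h/2)·k1); k3 = f(t_n + h/2, p_n + (h/2)·k2); k4 = f(t_n + h, p_n + h·k3); p_{n+1} = p_n + (h/6)·(k1 + 2k2 + 2k3 + k4).
t=1.000000, p=-0.080000:
  k1 = f(1.000000, -0.080000) = 0.087200
  k2 = f(1.130000, -0.068664) = 0.084573
  k3 = f(1.130000, -0.069005) = 0.084994
  k4 = f(1.260000, -0.057902) = 0.079522
  p ← -0.080000 + (0.26/6)·(k1 + 2k2 + 2k3 + k4) = -0.058080
t=1.260000, p=-0.058080:
  k1 = f(1.260000, -0.058080) = 0.079766
  k2 = f(1.390000, -0.047710) = 0.072285
  k3 = f(1.390000, -0.048682) = 0.073759
  k4 = f(1.520000, -0.038902) = 0.064453
  p ← -0.058080 + (0.26/6)·(k1 + 2k2 + 2k3 + k4) = -0.039173
p(1.52) ≈ -0.0392

-0.0392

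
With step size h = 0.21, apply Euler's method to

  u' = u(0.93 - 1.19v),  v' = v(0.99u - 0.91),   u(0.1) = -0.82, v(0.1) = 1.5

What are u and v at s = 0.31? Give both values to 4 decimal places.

Euler on (u,v): u_{n+1} = u_n + h·u', v_{n+1} = v_n + h·v'.
0.100000: (-0.820000, 1.500000); f=(0.701100, -2.582700) → (-0.672769, 0.957633)
(u(0.31), v(0.31)) ≈ (-0.6728, 0.9576)

-0.6728, 0.9576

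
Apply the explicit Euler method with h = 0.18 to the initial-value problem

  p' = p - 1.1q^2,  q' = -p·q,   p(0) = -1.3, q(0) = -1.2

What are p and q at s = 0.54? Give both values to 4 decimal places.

Euler on (p,q): p_{n+1} = p_n + h·p', q_{n+1} = q_n + h·q'.
0.000000: (-1.300000, -1.200000); f=(-2.884000, -1.560000) → (-1.819120, -1.480800)
0.180000: (-1.819120, -1.480800); f=(-4.231166, -2.693753) → (-2.580730, -1.965676)
0.360000: (-2.580730, -1.965676); f=(-6.830998, -5.072877) → (-3.810309, -2.878793)
(p(0.54), q(0.54)) ≈ (-3.8103, -2.8788)

-3.8103, -2.8788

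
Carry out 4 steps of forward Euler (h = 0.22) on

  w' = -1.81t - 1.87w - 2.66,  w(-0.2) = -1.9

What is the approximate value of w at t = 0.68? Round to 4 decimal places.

Euler: w_{n+1} = w_n + h·f(t_n, w_n).
t=-0.200000, w=-1.900000: f=1.255000 → w ← -1.900000 + 0.22·1.255000 = -1.623900
t=0.020000, w=-1.623900: f=0.340493 → w ← -1.623900 + 0.22·0.340493 = -1.548992
t=0.240000, w=-1.548992: f=-0.197786 → w ← -1.548992 + 0.22·(-0.197786) = -1.592504
t=0.460000, w=-1.592504: f=-0.514617 → w ← -1.592504 + 0.22·(-0.514617) = -1.705720
w(0.68) ≈ -1.7057

-1.7057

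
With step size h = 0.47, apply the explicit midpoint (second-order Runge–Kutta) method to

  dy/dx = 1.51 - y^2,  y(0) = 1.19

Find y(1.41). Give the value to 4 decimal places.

1.2237

Midpoint: k1 = f(x_n, y_n); k2 = f(x_n + h/2, y_n + (h/2)·k1); y_{n+1} = y_n + h·k2.
x=0.000000, y=1.190000:
  k1 = f(0.000000, 1.190000) = 0.093900
  k2 = f(0.235000, 1.212066) = 0.040895
  y ← 1.190000 + 0.47·0.040895 = 1.209221
x=0.470000, y=1.209221:
  k1 = f(0.470000, 1.209221) = 0.047786
  k2 = f(0.705000, 1.220450) = 0.020501
  y ← 1.209221 + 0.47·0.020501 = 1.218856
x=0.940000, y=1.218856:
  k1 = f(0.940000, 1.218856) = 0.024390
  k2 = f(1.175000, 1.224588) = 0.010385
  y ← 1.218856 + 0.47·0.010385 = 1.223737
y(1.41) ≈ 1.2237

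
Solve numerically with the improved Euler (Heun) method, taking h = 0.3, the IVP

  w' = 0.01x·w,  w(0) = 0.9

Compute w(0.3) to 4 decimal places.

0.9004

Heun: k1 = f(x_n, w_n); k2 = f(x_n + h, w_n + h·k1); w_{n+1} = w_n + (h/2)·(k1 + k2).
x=0.000000, w=0.900000:
  k1 = f(0.000000, 0.900000) = 0.000000
  k2 = f(0.300000, 0.900000) = 0.002700
  w ← 0.900000 + (0.3/2)·(0.000000 + 0.002700) = 0.900405
w(0.3) ≈ 0.9004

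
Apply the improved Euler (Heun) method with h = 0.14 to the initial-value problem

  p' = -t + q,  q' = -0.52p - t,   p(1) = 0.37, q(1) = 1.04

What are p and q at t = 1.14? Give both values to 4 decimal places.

Heun on (p,q): k1 = f(t_n, state_n); k2 = f(t_n + h, state_n + h·k1); state_{n+1} = state_n + (h/2)·(k1 + k2).
1.000000: (0.370000, 1.040000)
  k1 = (0.040000, -1.192400)
  predictor → (0.375600, 0.873064)
  k2 = (-0.266936, -1.335312)
  → (0.354114, 0.863060)
(p(1.14), q(1.14)) ≈ (0.3541, 0.8631)

0.3541, 0.8631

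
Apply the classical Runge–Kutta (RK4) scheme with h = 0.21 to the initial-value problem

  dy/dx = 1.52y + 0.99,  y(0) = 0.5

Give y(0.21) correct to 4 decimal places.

0.9329

RK4: k1 = f(x_n, y_n); k2 = f(x_n + h/2, y_n + (h/2)·k1); k3 = f(x_n + h/2, y_n + (h/2)·k2); k4 = f(x_n + h, y_n + h·k3); y_{n+1} = y_n + (h/6)·(k1 + 2k2 + 2k3 + k4).
x=0.000000, y=0.500000:
  k1 = f(0.000000, 0.500000) = 1.750000
  k2 = f(0.105000, 0.683750) = 2.029300
  k3 = f(0.105000, 0.713077) = 2.073876
  k4 = f(0.210000, 0.935514) = 2.411981
  y ← 0.500000 + (0.21/6)·(k1 + 2k2 + 2k3 + k4) = 0.932892
y(0.21) ≈ 0.9329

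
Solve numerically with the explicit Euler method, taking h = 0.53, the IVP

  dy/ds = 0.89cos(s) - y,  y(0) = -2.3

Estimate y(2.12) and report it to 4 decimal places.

0.1260

Euler: y_{n+1} = y_n + h·f(s_n, y_n).
s=0.000000, y=-2.300000: f=3.190000 → y ← -2.300000 + 0.53·3.190000 = -0.609300
s=0.530000, y=-0.609300: f=1.377198 → y ← -0.609300 + 0.53·1.377198 = 0.120615
s=1.060000, y=0.120615: f=0.314481 → y ← 0.120615 + 0.53·0.314481 = 0.287290
s=1.590000, y=0.287290: f=-0.304380 → y ← 0.287290 + 0.53·(-0.304380) = 0.125969
y(2.12) ≈ 0.1260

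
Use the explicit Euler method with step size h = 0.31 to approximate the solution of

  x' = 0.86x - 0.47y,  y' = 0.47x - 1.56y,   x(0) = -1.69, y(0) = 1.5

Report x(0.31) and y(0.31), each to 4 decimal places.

Euler on (x,y): x_{n+1} = x_n + h·x', y_{n+1} = y_n + h·y'.
0.000000: (-1.690000, 1.500000); f=(-2.158400, -3.134300) → (-2.359104, 0.528367)
(x(0.31), y(0.31)) ≈ (-2.3591, 0.5284)

-2.3591, 0.5284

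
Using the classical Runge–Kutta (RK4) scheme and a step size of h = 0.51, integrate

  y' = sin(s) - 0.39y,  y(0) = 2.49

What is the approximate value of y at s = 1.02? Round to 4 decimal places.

2.0901

RK4: k1 = f(s_n, y_n); k2 = f(s_n + h/2, y_n + (h/2)·k1); k3 = f(s_n + h/2, y_n + (h/2)·k2); k4 = f(s_n + h, y_n + h·k3); y_{n+1} = y_n + (h/6)·(k1 + 2k2 + 2k3 + k4).
s=0.000000, y=2.490000:
  k1 = f(0.000000, 2.490000) = -0.971100
  k2 = f(0.255000, 2.242370) = -0.622279
  k3 = f(0.255000, 2.331319) = -0.656969
  k4 = f(0.510000, 2.154946) = -0.352252
  y ← 2.490000 + (0.51/6)·(k1 + 2k2 + 2k3 + k4) = 2.160043
s=0.510000, y=2.160043:
  k1 = f(0.510000, 2.160043) = -0.354240
  k2 = f(0.765000, 2.069712) = -0.114651
  k3 = f(0.765000, 2.130807) = -0.138478
  k4 = f(1.020000, 2.089419) = 0.037234
  y ← 2.160043 + (0.51/6)·(k1 + 2k2 + 2k3 + k4) = 2.090066
y(1.02) ≈ 2.0901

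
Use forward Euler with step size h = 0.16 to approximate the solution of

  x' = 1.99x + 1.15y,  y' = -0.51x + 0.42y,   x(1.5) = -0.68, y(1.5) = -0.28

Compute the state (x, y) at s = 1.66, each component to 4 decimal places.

Euler on (x,y): x_{n+1} = x_n + h·x', y_{n+1} = y_n + h·y'.
1.500000: (-0.680000, -0.280000); f=(-1.675200, 0.229200) → (-0.948032, -0.243328)
(x(1.66), y(1.66)) ≈ (-0.9480, -0.2433)

-0.9480, -0.2433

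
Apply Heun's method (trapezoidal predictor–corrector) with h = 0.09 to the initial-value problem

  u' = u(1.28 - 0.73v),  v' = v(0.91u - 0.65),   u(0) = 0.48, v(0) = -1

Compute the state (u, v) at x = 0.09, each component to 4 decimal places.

0.5743, -0.9845

Heun on (u,v): k1 = f(x_n, state_n); k2 = f(x_n + h, state_n + h·k1); state_{n+1} = state_n + (h/2)·(k1 + k2).
0.000000: (0.480000, -1.000000)
  k1 = (0.964800, 0.213200)
  predictor → (0.566832, -0.980812)
  k2 = (1.131393, 0.131608)
  → (0.574329, -0.984484)
(u(0.09), v(0.09)) ≈ (0.5743, -0.9845)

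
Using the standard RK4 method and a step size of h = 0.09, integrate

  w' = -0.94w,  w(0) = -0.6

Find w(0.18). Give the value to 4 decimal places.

RK4: k1 = f(x_n, w_n); k2 = f(x_n + h/2, w_n + (h/2)·k1); k3 = f(x_n + h/2, w_n + (h/2)·k2); k4 = f(x_n + h, w_n + h·k3); w_{n+1} = w_n + (h/6)·(k1 + 2k2 + 2k3 + k4).
x=0.000000, w=-0.600000:
  k1 = f(0.000000, -0.600000) = 0.564000
  k2 = f(0.045000, -0.574620) = 0.540143
  k3 = f(0.045000, -0.575694) = 0.541152
  k4 = f(0.090000, -0.551296) = 0.518219
  w ← -0.600000 + (0.09/6)·(k1 + 2k2 + 2k3 + k4) = -0.551328
x=0.090000, w=-0.551328:
  k1 = f(0.090000, -0.551328) = 0.518248
  k2 = f(0.135000, -0.528007) = 0.496326
  k3 = f(0.135000, -0.528993) = 0.497254
  k4 = f(0.180000, -0.506575) = 0.476181
  w ← -0.551328 + (0.09/6)·(k1 + 2k2 + 2k3 + k4) = -0.506604
w(0.18) ≈ -0.5066

-0.5066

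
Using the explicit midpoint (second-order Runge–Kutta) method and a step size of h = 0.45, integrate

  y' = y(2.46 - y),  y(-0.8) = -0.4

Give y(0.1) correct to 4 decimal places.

Midpoint: k1 = f(t_n, y_n); k2 = f(t_n + h/2, y_n + (h/2)·k1); y_{n+1} = y_n + h·k2.
t=-0.800000, y=-0.400000:
  k1 = f(-0.800000, -0.400000) = -1.144000
  k2 = f(-0.575000, -0.657400) = -2.049379
  y ← -0.400000 + 0.45·(-2.049379) = -1.322220
t=-0.350000, y=-1.322220:
  k1 = f(-0.350000, -1.322220) = -5.000929
  k2 = f(-0.125000, -2.447430) = -12.010588
  y ← -1.322220 + 0.45·(-12.010588) = -6.726985
y(0.1) ≈ -6.7270

-6.7270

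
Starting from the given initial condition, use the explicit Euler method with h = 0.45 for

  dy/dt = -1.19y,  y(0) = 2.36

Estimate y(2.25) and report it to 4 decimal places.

Euler: y_{n+1} = y_n + h·f(t_n, y_n).
t=0.000000, y=2.360000: f=-2.808400 → y ← 2.360000 + 0.45·(-2.808400) = 1.096220
t=0.450000, y=1.096220: f=-1.304502 → y ← 1.096220 + 0.45·(-1.304502) = 0.509194
t=0.900000, y=0.509194: f=-0.605941 → y ← 0.509194 + 0.45·(-0.605941) = 0.236521
t=1.350000, y=0.236521: f=-0.281460 → y ← 0.236521 + 0.45·(-0.281460) = 0.109864
t=1.800000, y=0.109864: f=-0.130738 → y ← 0.109864 + 0.45·(-0.130738) = 0.051032
y(2.25) ≈ 0.0510

0.0510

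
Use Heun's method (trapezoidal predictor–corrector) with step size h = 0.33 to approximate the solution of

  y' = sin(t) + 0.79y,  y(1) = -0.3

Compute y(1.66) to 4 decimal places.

0.2976

Heun: k1 = f(t_n, y_n); k2 = f(t_n + h, y_n + h·k1); y_{n+1} = y_n + (h/2)·(k1 + k2).
t=1.000000, y=-0.300000:
  k1 = f(1.000000, -0.300000) = 0.604471
  k2 = f(1.330000, -0.100525) = 0.891734
  y ← -0.300000 + (0.33/2)·(0.604471 + 0.891734) = -0.053126
t=1.330000, y=-0.053126:
  k1 = f(1.330000, -0.053126) = 0.929179
  k2 = f(1.660000, 0.253503) = 1.196291
  y ← -0.053126 + (0.33/2)·(0.929179 + 1.196291) = 0.297576
y(1.66) ≈ 0.2976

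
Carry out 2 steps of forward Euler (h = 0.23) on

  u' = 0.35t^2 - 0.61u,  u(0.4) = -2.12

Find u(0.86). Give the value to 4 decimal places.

Euler: u_{n+1} = u_n + h·f(t_n, u_n).
t=0.400000, u=-2.120000: f=1.349200 → u ← -2.120000 + 0.23·1.349200 = -1.809684
t=0.630000, u=-1.809684: f=1.242822 → u ← -1.809684 + 0.23·1.242822 = -1.523835
u(0.86) ≈ -1.5238

-1.5238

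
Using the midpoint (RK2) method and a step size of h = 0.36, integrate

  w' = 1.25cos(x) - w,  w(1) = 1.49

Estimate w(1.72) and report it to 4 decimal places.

0.8270

Midpoint: k1 = f(x_n, w_n); k2 = f(x_n + h/2, w_n + (h/2)·k1); w_{n+1} = w_n + h·k2.
x=1.000000, w=1.490000:
  k1 = f(1.000000, 1.490000) = -0.814622
  k2 = f(1.180000, 1.343368) = -0.867212
  w ← 1.490000 + 0.36·(-0.867212) = 1.177804
x=1.360000, w=1.177804:
  k1 = f(1.360000, 1.177804) = -0.916255
  k2 = f(1.540000, 1.012878) = -0.974388
  w ← 1.177804 + 0.36·(-0.974388) = 0.827024
w(1.72) ≈ 0.8270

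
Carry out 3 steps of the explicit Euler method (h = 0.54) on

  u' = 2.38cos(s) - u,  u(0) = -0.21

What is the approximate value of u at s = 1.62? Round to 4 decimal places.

1.3643

Euler: u_{n+1} = u_n + h·f(s_n, u_n).
s=0.000000, u=-0.210000: f=2.590000 → u ← -0.210000 + 0.54·2.590000 = 1.188600
s=0.540000, u=1.188600: f=0.852747 → u ← 1.188600 + 0.54·0.852747 = 1.649083
s=1.080000, u=1.649083: f=-0.527322 → u ← 1.649083 + 0.54·(-0.527322) = 1.364329
u(1.62) ≈ 1.3643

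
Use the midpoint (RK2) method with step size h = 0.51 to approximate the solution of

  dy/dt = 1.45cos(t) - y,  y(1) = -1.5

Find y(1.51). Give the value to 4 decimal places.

-0.8023

Midpoint: k1 = f(t_n, y_n); k2 = f(t_n + h/2, y_n + (h/2)·k1); y_{n+1} = y_n + h·k2.
t=1.000000, y=-1.500000:
  k1 = f(1.000000, -1.500000) = 2.283438
  k2 = f(1.255000, -0.917723) = 1.368055
  y ← -1.500000 + 0.51·1.368055 = -0.802292
y(1.51) ≈ -0.8023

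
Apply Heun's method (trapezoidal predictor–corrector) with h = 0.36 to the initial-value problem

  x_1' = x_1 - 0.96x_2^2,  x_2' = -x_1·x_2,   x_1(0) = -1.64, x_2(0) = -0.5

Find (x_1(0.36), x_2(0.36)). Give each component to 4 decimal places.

-2.5047, -0.9792

Heun on (x_1,x_2): k1 = f(t_n, state_n); k2 = f(t_n + h, state_n + h·k1); state_{n+1} = state_n + (h/2)·(k1 + k2).
0.000000: (-1.640000, -0.500000)
  k1 = (-1.880000, -0.820000)
  predictor → (-2.316800, -0.795200)
  k2 = (-2.923849, -1.842319)
  → (-2.504693, -0.979217)
(x_1(0.36), x_2(0.36)) ≈ (-2.5047, -0.9792)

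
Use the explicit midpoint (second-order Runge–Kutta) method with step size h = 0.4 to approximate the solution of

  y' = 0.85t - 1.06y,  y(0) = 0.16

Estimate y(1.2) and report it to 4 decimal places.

Midpoint: k1 = f(t_n, y_n); k2 = f(t_n + h/2, y_n + (h/2)·k1); y_{n+1} = y_n + h·k2.
t=0.000000, y=0.160000:
  k1 = f(0.000000, 0.160000) = -0.169600
  k2 = f(0.200000, 0.126080) = 0.036355
  y ← 0.160000 + 0.4·0.036355 = 0.174542
t=0.400000, y=0.174542:
  k1 = f(0.400000, 0.174542) = 0.154985
  k2 = f(0.600000, 0.205539) = 0.292128
  y ← 0.174542 + 0.4·0.292128 = 0.291393
t=0.800000, y=0.291393:
  k1 = f(0.800000, 0.291393) = 0.371123
  k2 = f(1.000000, 0.365618) = 0.462445
  y ← 0.291393 + 0.4·0.462445 = 0.476371
y(1.2) ≈ 0.4764

0.4764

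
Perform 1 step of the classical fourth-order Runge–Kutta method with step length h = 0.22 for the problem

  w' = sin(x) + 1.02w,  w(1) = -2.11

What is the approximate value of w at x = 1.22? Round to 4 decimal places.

-2.4208

RK4: k1 = f(x_n, w_n); k2 = f(x_n + h/2, w_n + (h/2)·k1); k3 = f(x_n + h/2, w_n + (h/2)·k2); k4 = f(x_n + h, w_n + h·k3); w_{n+1} = w_n + (h/6)·(k1 + 2k2 + 2k3 + k4).
x=1.000000, w=-2.110000:
  k1 = f(1.000000, -2.110000) = -1.310729
  k2 = f(1.110000, -2.254180) = -1.403565
  k3 = f(1.110000, -2.264392) = -1.413981
  k4 = f(1.220000, -2.421076) = -1.530398
  w ← -2.110000 + (0.22/6)·(k1 + 2k2 + 2k3 + k4) = -2.420795
w(1.22) ≈ -2.4208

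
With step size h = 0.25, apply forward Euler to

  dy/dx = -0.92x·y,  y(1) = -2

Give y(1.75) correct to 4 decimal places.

-0.7187

Euler: y_{n+1} = y_n + h·f(x_n, y_n).
x=1.000000, y=-2.000000: f=1.840000 → y ← -2.000000 + 0.25·1.840000 = -1.540000
x=1.250000, y=-1.540000: f=1.771000 → y ← -1.540000 + 0.25·1.771000 = -1.097250
x=1.500000, y=-1.097250: f=1.514205 → y ← -1.097250 + 0.25·1.514205 = -0.718699
y(1.75) ≈ -0.7187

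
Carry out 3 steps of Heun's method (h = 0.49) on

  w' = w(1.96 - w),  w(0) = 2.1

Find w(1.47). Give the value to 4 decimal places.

1.9775

Heun: k1 = f(t_n, w_n); k2 = f(t_n + h, w_n + h·k1); w_{n+1} = w_n + (h/2)·(k1 + k2).
t=0.000000, w=2.100000:
  k1 = f(0.000000, 2.100000) = -0.294000
  k2 = f(0.490000, 1.955940) = 0.007941
  w ← 2.100000 + (0.49/2)·(-0.294000 + 0.007941) = 2.029916
t=0.490000, w=2.029916:
  k1 = f(0.490000, 2.029916) = -0.141923
  k2 = f(0.980000, 1.960373) = -0.000732
  w ← 2.029916 + (0.49/2)·(-0.141923 + (-0.000732)) = 1.994965
t=0.980000, w=1.994965:
  k1 = f(0.980000, 1.994965) = -0.069754
  k2 = f(1.470000, 1.960786) = -0.001540
  w ← 1.994965 + (0.49/2)·(-0.069754 + (-0.001540)) = 1.977498
w(1.47) ≈ 1.9775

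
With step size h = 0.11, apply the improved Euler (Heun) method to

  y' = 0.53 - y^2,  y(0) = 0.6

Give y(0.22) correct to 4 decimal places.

0.6327

Heun: k1 = f(t_n, y_n); k2 = f(t_n + h, y_n + h·k1); y_{n+1} = y_n + (h/2)·(k1 + k2).
t=0.000000, y=0.600000:
  k1 = f(0.000000, 0.600000) = 0.170000
  k2 = f(0.110000, 0.618700) = 0.147210
  y ← 0.600000 + (0.11/2)·(0.170000 + 0.147210) = 0.617447
t=0.110000, y=0.617447:
  k1 = f(0.110000, 0.617447) = 0.148760
  k2 = f(0.220000, 0.633810) = 0.128285
  y ← 0.617447 + (0.11/2)·(0.148760 + 0.128285) = 0.632684
y(0.22) ≈ 0.6327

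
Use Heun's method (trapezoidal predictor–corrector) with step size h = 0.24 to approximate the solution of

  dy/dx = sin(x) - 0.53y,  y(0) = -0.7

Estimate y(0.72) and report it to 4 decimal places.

Heun: k1 = f(x_n, y_n); k2 = f(x_n + h, y_n + h·k1); y_{n+1} = y_n + (h/2)·(k1 + k2).
x=0.000000, y=-0.700000:
  k1 = f(0.000000, -0.700000) = 0.371000
  k2 = f(0.240000, -0.610960) = 0.561511
  y ← -0.700000 + (0.24/2)·(0.371000 + 0.561511) = -0.588099
x=0.240000, y=-0.588099:
  k1 = f(0.240000, -0.588099) = 0.549395
  k2 = f(0.480000, -0.456244) = 0.703588
  y ← -0.588099 + (0.24/2)·(0.549395 + 0.703588) = -0.437741
x=0.480000, y=-0.437741:
  k1 = f(0.480000, -0.437741) = 0.693782
  k2 = f(0.720000, -0.271233) = 0.803138
  y ← -0.437741 + (0.24/2)·(0.693782 + 0.803138) = -0.258110
y(0.72) ≈ -0.2581

-0.2581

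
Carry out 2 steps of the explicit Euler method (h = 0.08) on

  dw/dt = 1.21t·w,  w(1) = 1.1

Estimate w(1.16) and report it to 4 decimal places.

Euler: w_{n+1} = w_n + h·f(t_n, w_n).
t=1.000000, w=1.100000: f=1.331000 → w ← 1.100000 + 0.08·1.331000 = 1.206480
t=1.080000, w=1.206480: f=1.576628 → w ← 1.206480 + 0.08·1.576628 = 1.332610
w(1.16) ≈ 1.3326

1.3326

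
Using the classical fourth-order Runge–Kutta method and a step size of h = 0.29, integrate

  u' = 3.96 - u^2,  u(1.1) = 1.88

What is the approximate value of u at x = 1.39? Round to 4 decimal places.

RK4: k1 = f(x_n, u_n); k2 = f(x_n + h/2, u_n + (h/2)·k1); k3 = f(x_n + h/2, u_n + (h/2)·k2); k4 = f(x_n + h, u_n + h·k3); u_{n+1} = u_n + (h/6)·(k1 + 2k2 + 2k3 + k4).
x=1.100000, u=1.880000:
  k1 = f(1.100000, 1.880000) = 0.425600
  k2 = f(1.245000, 1.941712) = 0.189755
  k3 = f(1.245000, 1.907514) = 0.321389
  k4 = f(1.390000, 1.973203) = 0.066471
  u ← 1.880000 + (0.29/6)·(k1 + 2k2 + 2k3 + k4) = 1.953194
u(1.39) ≈ 1.9532

1.9532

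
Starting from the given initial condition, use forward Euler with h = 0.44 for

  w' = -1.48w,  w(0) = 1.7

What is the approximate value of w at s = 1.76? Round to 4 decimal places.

Euler: w_{n+1} = w_n + h·f(s_n, w_n).
s=0.000000, w=1.700000: f=-2.516000 → w ← 1.700000 + 0.44·(-2.516000) = 0.592960
s=0.440000, w=0.592960: f=-0.877581 → w ← 0.592960 + 0.44·(-0.877581) = 0.206824
s=0.880000, w=0.206824: f=-0.306100 → w ← 0.206824 + 0.44·(-0.306100) = 0.072140
s=1.320000, w=0.072140: f=-0.106768 → w ← 0.072140 + 0.44·(-0.106768) = 0.025163
w(1.76) ≈ 0.0252

0.0252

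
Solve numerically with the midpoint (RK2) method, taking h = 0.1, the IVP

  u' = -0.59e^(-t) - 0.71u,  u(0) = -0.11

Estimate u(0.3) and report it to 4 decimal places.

Midpoint: k1 = f(t_n, u_n); k2 = f(t_n + h/2, u_n + (h/2)·k1); u_{n+1} = u_n + h·k2.
t=0.000000, u=-0.110000:
  k1 = f(0.000000, -0.110000) = -0.511900
  k2 = f(0.050000, -0.135595) = -0.464953
  u ← -0.110000 + 0.1·(-0.464953) = -0.156495
t=0.100000, u=-0.156495:
  k1 = f(0.100000, -0.156495) = -0.422742
  k2 = f(0.150000, -0.177632) = -0.381699
  u ← -0.156495 + 0.1·(-0.381699) = -0.194665
t=0.200000, u=-0.194665:
  k1 = f(0.200000, -0.194665) = -0.344839
  k2 = f(0.250000, -0.211907) = -0.309038
  u ← -0.194665 + 0.1·(-0.309038) = -0.225569
u(0.3) ≈ -0.2256

-0.2256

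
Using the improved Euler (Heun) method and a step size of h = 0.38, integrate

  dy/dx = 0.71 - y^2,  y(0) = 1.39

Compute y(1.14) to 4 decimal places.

Heun: k1 = f(x_n, y_n); k2 = f(x_n + h, y_n + h·k1); y_{n+1} = y_n + (h/2)·(k1 + k2).
x=0.000000, y=1.390000:
  k1 = f(0.000000, 1.390000) = -1.222100
  k2 = f(0.380000, 0.925602) = -0.146739
  y ← 1.390000 + (0.38/2)·(-1.222100 + (-0.146739)) = 1.129921
x=0.380000, y=1.129921:
  k1 = f(0.380000, 1.129921) = -0.566721
  k2 = f(0.760000, 0.914567) = -0.126432
  y ← 1.129921 + (0.38/2)·(-0.566721 + (-0.126432)) = 0.998222
x=0.760000, y=0.998222:
  k1 = f(0.760000, 0.998222) = -0.286446
  k2 = f(1.140000, 0.889372) = -0.080982
  y ← 0.998222 + (0.38/2)·(-0.286446 + (-0.080982)) = 0.928410
y(1.14) ≈ 0.9284

0.9284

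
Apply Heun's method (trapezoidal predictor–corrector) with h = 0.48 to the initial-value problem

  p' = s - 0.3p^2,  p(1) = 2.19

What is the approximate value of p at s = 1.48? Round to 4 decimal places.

Heun: k1 = f(s_n, p_n); k2 = f(s_n + h, p_n + h·k1); p_{n+1} = p_n + (h/2)·(k1 + k2).
s=1.000000, p=2.190000:
  k1 = f(1.000000, 2.190000) = -0.438830
  k2 = f(1.480000, 1.979362) = 0.304638
  p ← 2.190000 + (0.48/2)·(-0.438830 + 0.304638) = 2.157794
p(1.48) ≈ 2.1578

2.1578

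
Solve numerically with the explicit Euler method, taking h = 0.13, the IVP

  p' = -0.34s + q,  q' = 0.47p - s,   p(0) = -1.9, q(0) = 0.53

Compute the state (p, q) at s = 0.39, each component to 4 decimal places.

Euler on (p,q): p_{n+1} = p_n + h·p', q_{n+1} = q_n + h·q'.
0.000000: (-1.900000, 0.530000); f=(0.530000, -0.893000) → (-1.831100, 0.413910)
0.130000: (-1.831100, 0.413910); f=(0.369710, -0.990617) → (-1.783038, 0.285130)
0.260000: (-1.783038, 0.285130); f=(0.196730, -1.098028) → (-1.757463, 0.142386)
(p(0.39), q(0.39)) ≈ (-1.7575, 0.1424)

-1.7575, 0.1424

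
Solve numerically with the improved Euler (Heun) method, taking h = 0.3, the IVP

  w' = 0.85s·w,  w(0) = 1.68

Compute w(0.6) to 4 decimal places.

1.9546

Heun: k1 = f(s_n, w_n); k2 = f(s_n + h, w_n + h·k1); w_{n+1} = w_n + (h/2)·(k1 + k2).
s=0.000000, w=1.680000:
  k1 = f(0.000000, 1.680000) = 0.000000
  k2 = f(0.300000, 1.680000) = 0.428400
  w ← 1.680000 + (0.3/2)·(0.000000 + 0.428400) = 1.744260
s=0.300000, w=1.744260:
  k1 = f(0.300000, 1.744260) = 0.444786
  k2 = f(0.600000, 1.877696) = 0.957625
  w ← 1.744260 + (0.3/2)·(0.444786 + 0.957625) = 1.954622
w(0.6) ≈ 1.9546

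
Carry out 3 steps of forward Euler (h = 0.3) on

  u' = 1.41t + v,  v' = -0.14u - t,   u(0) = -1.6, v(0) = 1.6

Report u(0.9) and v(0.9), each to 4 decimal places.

Euler on (u,v): u_{n+1} = u_n + h·u', v_{n+1} = v_n + h·v'.
0.000000: (-1.600000, 1.600000); f=(1.600000, 0.224000) → (-1.120000, 1.667200)
0.300000: (-1.120000, 1.667200); f=(2.090200, -0.143200) → (-0.492940, 1.624240)
0.600000: (-0.492940, 1.624240); f=(2.470240, -0.530988) → (0.248132, 1.464943)
(u(0.9), v(0.9)) ≈ (0.2481, 1.4649)

0.2481, 1.4649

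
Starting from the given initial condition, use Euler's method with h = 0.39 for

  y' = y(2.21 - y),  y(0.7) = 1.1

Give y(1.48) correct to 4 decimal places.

Euler: y_{n+1} = y_n + h·f(t_n, y_n).
t=0.700000, y=1.100000: f=1.221000 → y ← 1.100000 + 0.39·1.221000 = 1.576190
t=1.090000, y=1.576190: f=0.999005 → y ← 1.576190 + 0.39·0.999005 = 1.965802
y(1.48) ≈ 1.9658

1.9658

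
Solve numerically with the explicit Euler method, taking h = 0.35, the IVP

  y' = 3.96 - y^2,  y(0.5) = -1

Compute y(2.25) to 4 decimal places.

Euler: y_{n+1} = y_n + h·f(x_n, y_n).
x=0.500000, y=-1.000000: f=2.960000 → y ← -1.000000 + 0.35·2.960000 = 0.036000
x=0.850000, y=0.036000: f=3.958704 → y ← 0.036000 + 0.35·3.958704 = 1.421546
x=1.200000, y=1.421546: f=1.939206 → y ← 1.421546 + 0.35·1.939206 = 2.100268
x=1.550000, y=2.100268: f=-0.451128 → y ← 2.100268 + 0.35·(-0.451128) = 1.942374
x=1.900000, y=1.942374: f=0.187184 → y ← 1.942374 + 0.35·0.187184 = 2.007888
y(2.25) ≈ 2.0079

2.0079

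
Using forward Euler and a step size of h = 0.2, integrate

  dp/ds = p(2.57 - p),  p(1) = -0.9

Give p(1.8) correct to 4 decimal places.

-15.2668

Euler: p_{n+1} = p_n + h·f(s_n, p_n).
s=1.000000, p=-0.900000: f=-3.123000 → p ← -0.900000 + 0.2·(-3.123000) = -1.524600
s=1.200000, p=-1.524600: f=-6.242627 → p ← -1.524600 + 0.2·(-6.242627) = -2.773125
s=1.400000, p=-2.773125: f=-14.817157 → p ← -2.773125 + 0.2·(-14.817157) = -5.736557
s=1.600000, p=-5.736557: f=-47.651035 → p ← -5.736557 + 0.2·(-47.651035) = -15.266764
p(1.8) ≈ -15.2668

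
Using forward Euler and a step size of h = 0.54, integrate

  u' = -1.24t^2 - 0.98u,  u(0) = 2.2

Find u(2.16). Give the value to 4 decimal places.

Euler: u_{n+1} = u_n + h·f(t_n, u_n).
t=0.000000, u=2.200000: f=-2.156000 → u ← 2.200000 + 0.54·(-2.156000) = 1.035760
t=0.540000, u=1.035760: f=-1.376629 → u ← 1.035760 + 0.54·(-1.376629) = 0.292380
t=1.080000, u=0.292380: f=-1.732869 → u ← 0.292380 + 0.54·(-1.732869) = -0.643369
t=1.620000, u=-0.643369: f=-2.623755 → u ← -0.643369 + 0.54·(-2.623755) = -2.060196
u(2.16) ≈ -2.0602

-2.0602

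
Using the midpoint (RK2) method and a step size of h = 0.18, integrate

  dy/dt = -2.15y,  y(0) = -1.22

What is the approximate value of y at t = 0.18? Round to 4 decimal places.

-0.8392

Midpoint: k1 = f(t_n, y_n); k2 = f(t_n + h/2, y_n + (h/2)·k1); y_{n+1} = y_n + h·k2.
t=0.000000, y=-1.220000:
  k1 = f(0.000000, -1.220000) = 2.623000
  k2 = f(0.090000, -0.983930) = 2.115449
  y ← -1.220000 + 0.18·2.115449 = -0.839219
y(0.18) ≈ -0.8392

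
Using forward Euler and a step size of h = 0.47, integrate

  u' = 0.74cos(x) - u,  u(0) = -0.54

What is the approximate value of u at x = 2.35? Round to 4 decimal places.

0.0323

Euler: u_{n+1} = u_n + h·f(x_n, u_n).
x=0.000000, u=-0.540000: f=1.280000 → u ← -0.540000 + 0.47·1.280000 = 0.061600
x=0.470000, u=0.061600: f=0.598161 → u ← 0.061600 + 0.47·0.598161 = 0.342735
x=0.940000, u=0.342735: f=0.093708 → u ← 0.342735 + 0.47·0.093708 = 0.386778
x=1.410000, u=0.386778: f=-0.268301 → u ← 0.386778 + 0.47·(-0.268301) = 0.260677
x=1.880000, u=0.260677: f=-0.485859 → u ← 0.260677 + 0.47·(-0.485859) = 0.032323
u(2.35) ≈ 0.0323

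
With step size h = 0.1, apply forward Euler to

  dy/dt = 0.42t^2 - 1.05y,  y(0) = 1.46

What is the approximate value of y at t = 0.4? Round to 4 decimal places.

0.9424

Euler: y_{n+1} = y_n + h·f(t_n, y_n).
t=0.000000, y=1.460000: f=-1.533000 → y ← 1.460000 + 0.1·(-1.533000) = 1.306700
t=0.100000, y=1.306700: f=-1.367835 → y ← 1.306700 + 0.1·(-1.367835) = 1.169917
t=0.200000, y=1.169917: f=-1.211612 → y ← 1.169917 + 0.1·(-1.211612) = 1.048755
t=0.300000, y=1.048755: f=-1.063393 → y ← 1.048755 + 0.1·(-1.063393) = 0.942416
y(0.4) ≈ 0.9424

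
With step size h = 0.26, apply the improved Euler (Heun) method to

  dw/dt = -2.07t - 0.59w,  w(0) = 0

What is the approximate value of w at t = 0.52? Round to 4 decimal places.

-0.2592

Heun: k1 = f(t_n, w_n); k2 = f(t_n + h, w_n + h·k1); w_{n+1} = w_n + (h/2)·(k1 + k2).
t=0.000000, w=0.000000:
  k1 = f(0.000000, 0.000000) = 0.000000
  k2 = f(0.260000, 0.000000) = -0.538200
  w ← 0.000000 + (0.26/2)·(0.000000 + (-0.538200)) = -0.069966
t=0.260000, w=-0.069966:
  k1 = f(0.260000, -0.069966) = -0.496920
  k2 = f(0.520000, -0.199165) = -0.958893
  w ← -0.069966 + (0.26/2)·(-0.496920 + (-0.958893)) = -0.259222
w(0.52) ≈ -0.2592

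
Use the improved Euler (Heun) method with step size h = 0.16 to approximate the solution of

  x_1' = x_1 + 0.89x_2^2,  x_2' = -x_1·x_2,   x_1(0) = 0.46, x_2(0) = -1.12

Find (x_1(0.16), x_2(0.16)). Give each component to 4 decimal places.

0.7197, -1.0197

Heun on (x_1,x_2): k1 = f(t_n, state_n); k2 = f(t_n + h, state_n + h·k1); state_{n+1} = state_n + (h/2)·(k1 + k2).
0.000000: (0.460000, -1.120000)
  k1 = (1.576416, 0.515200)
  predictor → (0.712227, -1.037568)
  k2 = (1.670354, 0.738983)
  → (0.719742, -1.019665)
(x_1(0.16), x_2(0.16)) ≈ (0.7197, -1.0197)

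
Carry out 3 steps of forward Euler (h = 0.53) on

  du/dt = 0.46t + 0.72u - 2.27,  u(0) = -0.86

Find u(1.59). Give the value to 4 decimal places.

-6.9929

Euler: u_{n+1} = u_n + h·f(t_n, u_n).
t=0.000000, u=-0.860000: f=-2.889200 → u ← -0.860000 + 0.53·(-2.889200) = -2.391276
t=0.530000, u=-2.391276: f=-3.747919 → u ← -2.391276 + 0.53·(-3.747919) = -4.377673
t=1.060000, u=-4.377673: f=-4.934325 → u ← -4.377673 + 0.53·(-4.934325) = -6.992865
u(1.59) ≈ -6.9929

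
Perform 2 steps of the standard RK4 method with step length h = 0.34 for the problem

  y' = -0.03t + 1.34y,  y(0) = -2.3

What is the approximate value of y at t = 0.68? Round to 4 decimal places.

RK4: k1 = f(t_n, y_n); k2 = f(t_n + h/2, y_n + (h/2)·k1); k3 = f(t_n + h/2, y_n + (h/2)·k2); k4 = f(t_n + h, y_n + h·k3); y_{n+1} = y_n + (h/6)·(k1 + 2k2 + 2k3 + k4).
t=0.000000, y=-2.300000:
  k1 = f(0.000000, -2.300000) = -3.082000
  k2 = f(0.170000, -2.823940) = -3.789180
  k3 = f(0.170000, -2.944161) = -3.950275
  k4 = f(0.340000, -3.643094) = -4.891945
  y ← -2.300000 + (0.34/6)·(k1 + 2k2 + 2k3 + k4) = -3.628995
t=0.340000, y=-3.628995:
  k1 = f(0.340000, -3.628995) = -4.873053
  k2 = f(0.510000, -4.457414) = -5.988235
  k3 = f(0.510000, -4.646995) = -6.242273
  k4 = f(0.680000, -5.751368) = -7.727233
  y ← -3.628995 + (0.34/6)·(k1 + 2k2 + 2k3 + k4) = -5.729136
y(0.68) ≈ -5.7291

-5.7291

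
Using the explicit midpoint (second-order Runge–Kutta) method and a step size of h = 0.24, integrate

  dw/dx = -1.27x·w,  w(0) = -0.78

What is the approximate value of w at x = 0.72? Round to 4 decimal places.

Midpoint: k1 = f(x_n, w_n); k2 = f(x_n + h/2, w_n + (h/2)·k1); w_{n+1} = w_n + h·k2.
x=0.000000, w=-0.780000:
  k1 = f(0.000000, -0.780000) = 0.000000
  k2 = f(0.120000, -0.780000) = 0.118872
  w ← -0.780000 + 0.24·0.118872 = -0.751471
x=0.240000, w=-0.751471:
  k1 = f(0.240000, -0.751471) = 0.229048
  k2 = f(0.360000, -0.723985) = 0.331006
  w ← -0.751471 + 0.24·0.331006 = -0.672029
x=0.480000, w=-0.672029:
  k1 = f(0.480000, -0.672029) = 0.409669
  k2 = f(0.600000, -0.622869) = 0.474626
  w ← -0.672029 + 0.24·0.474626 = -0.558119
w(0.72) ≈ -0.5581

-0.5581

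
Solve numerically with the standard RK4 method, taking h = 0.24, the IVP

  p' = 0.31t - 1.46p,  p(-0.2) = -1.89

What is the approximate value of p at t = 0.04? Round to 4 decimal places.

-1.3360

RK4: k1 = f(t_n, p_n); k2 = f(t_n + h/2, p_n + (h/2)·k1); k3 = f(t_n + h/2, p_n + (h/2)·k2); k4 = f(t_n + h, p_n + h·k3); p_{n+1} = p_n + (h/6)·(k1 + 2k2 + 2k3 + k4).
t=-0.200000, p=-1.890000:
  k1 = f(-0.200000, -1.890000) = 2.697400
  k2 = f(-0.080000, -1.566312) = 2.262016
  k3 = f(-0.080000, -1.618558) = 2.338295
  k4 = f(0.040000, -1.328809) = 1.952461
  p ← -1.890000 + (0.24/6)·(k1 + 2k2 + 2k3 + k4) = -1.335981
p(0.04) ≈ -1.3360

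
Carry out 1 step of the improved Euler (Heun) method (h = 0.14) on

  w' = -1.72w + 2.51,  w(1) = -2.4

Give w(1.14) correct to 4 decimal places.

-1.5826

Heun: k1 = f(x_n, w_n); k2 = f(x_n + h, w_n + h·k1); w_{n+1} = w_n + (h/2)·(k1 + k2).
x=1.000000, w=-2.400000:
  k1 = f(1.000000, -2.400000) = 6.638000
  k2 = f(1.140000, -1.470680) = 5.039570
  w ← -2.400000 + (0.14/2)·(6.638000 + 5.039570) = -1.582570
w(1.14) ≈ -1.5826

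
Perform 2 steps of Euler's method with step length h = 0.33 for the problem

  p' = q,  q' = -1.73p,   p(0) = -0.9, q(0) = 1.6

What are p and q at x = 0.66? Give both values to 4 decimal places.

Euler on (p,q): p_{n+1} = p_n + h·p', q_{n+1} = q_n + h·q'.
0.000000: (-0.900000, 1.600000); f=(1.600000, 1.557000) → (-0.372000, 2.113810)
0.330000: (-0.372000, 2.113810); f=(2.113810, 0.643560) → (0.325557, 2.326185)
(p(0.66), q(0.66)) ≈ (0.3256, 2.3262)

0.3256, 2.3262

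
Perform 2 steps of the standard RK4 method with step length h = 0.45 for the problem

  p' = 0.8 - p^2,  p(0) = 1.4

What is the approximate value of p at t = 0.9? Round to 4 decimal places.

RK4: k1 = f(t_n, p_n); k2 = f(t_n + h/2, p_n + (h/2)·k1); k3 = f(t_n + h/2, p_n + (h/2)·k2); k4 = f(t_n + h, p_n + h·k3); p_{n+1} = p_n + (h/6)·(k1 + 2k2 + 2k3 + k4).
t=0.000000, p=1.400000:
  k1 = f(0.000000, 1.400000) = -1.160000
  k2 = f(0.225000, 1.139000) = -0.497321
  k3 = f(0.225000, 1.288103) = -0.859209
  k4 = f(0.450000, 1.013356) = -0.226891
  p ← 1.400000 + (0.45/6)·(k1 + 2k2 + 2k3 + k4) = 1.092504
t=0.450000, p=1.092504:
  k1 = f(0.450000, 1.092504) = -0.393564
  k2 = f(0.675000, 1.003952) = -0.207919
  k3 = f(0.675000, 1.045722) = -0.293534
  k4 = f(0.900000, 0.960413) = -0.122394
  p ← 1.092504 + (0.45/6)·(k1 + 2k2 + 2k3 + k4) = 0.978589
p(0.9) ≈ 0.9786

0.9786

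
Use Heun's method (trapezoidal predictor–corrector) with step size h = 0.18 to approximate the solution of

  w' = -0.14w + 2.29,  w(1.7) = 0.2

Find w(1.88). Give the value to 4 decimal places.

0.6020

Heun: k1 = f(t_n, w_n); k2 = f(t_n + h, w_n + h·k1); w_{n+1} = w_n + (h/2)·(k1 + k2).
t=1.700000, w=0.200000:
  k1 = f(1.700000, 0.200000) = 2.262000
  k2 = f(1.880000, 0.607160) = 2.204998
  w ← 0.200000 + (0.18/2)·(2.262000 + 2.204998) = 0.602030
w(1.88) ≈ 0.6020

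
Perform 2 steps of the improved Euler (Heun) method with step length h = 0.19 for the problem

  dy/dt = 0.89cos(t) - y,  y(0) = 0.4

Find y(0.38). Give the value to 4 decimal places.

0.5455

Heun: k1 = f(t_n, y_n); k2 = f(t_n + h, y_n + h·k1); y_{n+1} = y_n + (h/2)·(k1 + k2).
t=0.000000, y=0.400000:
  k1 = f(0.000000, 0.400000) = 0.490000
  k2 = f(0.190000, 0.493100) = 0.380884
  y ← 0.400000 + (0.19/2)·(0.490000 + 0.380884) = 0.482734
t=0.190000, y=0.482734:
  k1 = f(0.190000, 0.482734) = 0.391250
  k2 = f(0.380000, 0.557071) = 0.269440
  y ← 0.482734 + (0.19/2)·(0.391250 + 0.269440) = 0.545499
y(0.38) ≈ 0.5455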